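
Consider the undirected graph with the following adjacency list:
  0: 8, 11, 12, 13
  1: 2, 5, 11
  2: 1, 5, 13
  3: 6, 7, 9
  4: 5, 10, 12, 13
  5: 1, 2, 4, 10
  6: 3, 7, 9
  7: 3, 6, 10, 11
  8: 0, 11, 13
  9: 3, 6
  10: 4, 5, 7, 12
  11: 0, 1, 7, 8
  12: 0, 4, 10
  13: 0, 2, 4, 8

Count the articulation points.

Removing 7 increases the component count from 1 to 2, so 7 is a cut vertex.
By contrast removing 4 leaves 1 component; it is not a cut vertex. No other vertex is a cut vertex either.

1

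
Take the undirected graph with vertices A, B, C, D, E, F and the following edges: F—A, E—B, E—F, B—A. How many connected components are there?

3

C is isolated — a component by itself.
D is isolated — a component by itself.
Starting from A we can reach A, B, E, F. That is one component of size 4.
Total: 3 components.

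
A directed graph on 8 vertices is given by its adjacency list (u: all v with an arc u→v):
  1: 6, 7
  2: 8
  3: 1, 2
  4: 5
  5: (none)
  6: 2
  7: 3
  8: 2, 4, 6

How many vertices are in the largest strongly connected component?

{2, 6, 8} are all mutually reachable — one SCC of size 3.
{1, 3, 7} are all mutually reachable — one SCC of size 3.
{5} is an SCC by itself.
{4} is an SCC by itself.
The largest has 3 vertices.

3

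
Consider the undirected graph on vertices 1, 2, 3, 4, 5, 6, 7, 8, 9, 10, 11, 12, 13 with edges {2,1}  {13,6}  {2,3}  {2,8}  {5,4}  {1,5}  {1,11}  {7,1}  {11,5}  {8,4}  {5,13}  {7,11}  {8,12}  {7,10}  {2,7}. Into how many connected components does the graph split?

9 is isolated — a component by itself.
Starting from 1 we can reach 1, 2, 3, 4, 5, 6, 7, 8, 10, 11, 12, 13. That is one component of size 12.
Total: 2 components.

2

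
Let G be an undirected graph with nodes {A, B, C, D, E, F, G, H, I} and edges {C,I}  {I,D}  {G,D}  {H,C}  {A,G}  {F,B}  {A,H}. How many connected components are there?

3

E is isolated — a component by itself.
Starting from B we can reach B, F. That is one component of size 2.
Starting from A we can reach A, C, D, G, H, I. That is one component of size 6.
Total: 3 components.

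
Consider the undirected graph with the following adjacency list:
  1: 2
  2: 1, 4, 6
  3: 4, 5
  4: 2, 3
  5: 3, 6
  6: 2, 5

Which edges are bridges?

1-2

The edges on the cycle 2-4-3-5-6-2 are not bridges since each lies on that cycle.
But removing 2-1 disconnects 2 from 1 — this is a bridge.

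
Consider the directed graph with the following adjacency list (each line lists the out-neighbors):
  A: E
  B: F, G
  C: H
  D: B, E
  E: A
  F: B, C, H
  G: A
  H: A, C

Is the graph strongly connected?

No

There is no directed path from E to F, so the graph is not strongly connected.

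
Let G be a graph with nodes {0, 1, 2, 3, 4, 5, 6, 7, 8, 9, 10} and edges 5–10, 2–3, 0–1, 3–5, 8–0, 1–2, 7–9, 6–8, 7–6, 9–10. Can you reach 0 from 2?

Yes

From 2 we can reach 0, 1, 2, 3, 5, 6, 7, 8, 9, 10, which includes 0.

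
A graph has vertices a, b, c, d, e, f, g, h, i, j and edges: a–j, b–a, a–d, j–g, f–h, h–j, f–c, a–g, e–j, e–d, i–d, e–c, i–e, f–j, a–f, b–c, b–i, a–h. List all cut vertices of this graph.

Removing g, for instance, still leaves 1 component. No single vertex removal increases the component count — the graph has no articulation points.

none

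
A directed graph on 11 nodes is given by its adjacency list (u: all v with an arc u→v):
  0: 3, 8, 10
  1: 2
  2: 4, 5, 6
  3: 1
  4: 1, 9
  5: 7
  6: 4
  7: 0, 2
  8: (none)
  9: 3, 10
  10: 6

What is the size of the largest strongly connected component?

10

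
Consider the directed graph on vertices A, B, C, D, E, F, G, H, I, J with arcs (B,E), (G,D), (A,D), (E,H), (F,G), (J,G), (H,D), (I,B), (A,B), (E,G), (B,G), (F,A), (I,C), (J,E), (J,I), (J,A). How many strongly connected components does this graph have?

10

{H} is an SCC by itself.
{F} is an SCC by itself.
{G} is an SCC by itself.
{I} is an SCC by itself.
{J} is an SCC by itself.
(and 5 more singleton SCCs)
That gives 10 strongly connected components.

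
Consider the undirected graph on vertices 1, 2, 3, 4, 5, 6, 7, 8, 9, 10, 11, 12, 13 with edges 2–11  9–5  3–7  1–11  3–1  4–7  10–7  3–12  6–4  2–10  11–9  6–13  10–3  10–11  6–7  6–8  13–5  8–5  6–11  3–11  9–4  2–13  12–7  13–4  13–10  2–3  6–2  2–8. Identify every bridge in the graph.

The edges on the cycle 2-10-11-9-5-8-2 are not bridges since each lies on that cycle.
Every edge lies on some cycle, so there are no bridges.

none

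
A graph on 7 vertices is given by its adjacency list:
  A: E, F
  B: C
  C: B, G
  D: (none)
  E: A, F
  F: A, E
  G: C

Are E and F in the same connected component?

Yes

From E we can reach A, E, F, which includes F.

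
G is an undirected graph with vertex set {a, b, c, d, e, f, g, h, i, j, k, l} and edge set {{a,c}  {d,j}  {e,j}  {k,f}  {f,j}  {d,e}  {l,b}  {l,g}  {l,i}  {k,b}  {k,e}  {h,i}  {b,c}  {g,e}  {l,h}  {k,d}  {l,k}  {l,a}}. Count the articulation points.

1

Removing l increases the component count from 1 to 2, so l is a cut vertex.
By contrast removing f leaves 1 component; it is not a cut vertex. No other vertex is a cut vertex either.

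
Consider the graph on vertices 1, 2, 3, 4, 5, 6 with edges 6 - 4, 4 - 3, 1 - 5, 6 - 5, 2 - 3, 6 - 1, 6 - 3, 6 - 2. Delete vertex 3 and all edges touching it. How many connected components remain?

1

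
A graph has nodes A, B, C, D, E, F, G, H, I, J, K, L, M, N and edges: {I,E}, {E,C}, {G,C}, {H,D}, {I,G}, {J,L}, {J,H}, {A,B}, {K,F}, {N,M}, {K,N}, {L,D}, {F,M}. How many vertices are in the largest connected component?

4

Starting from A we can reach A, B. That is one component of size 2.
Starting from D we can reach D, H, J, L. That is one component of size 4.
Starting from F we can reach F, K, M, N. That is one component of size 4.
Starting from C we can reach C, E, G, I. That is one component of size 4.
The largest has 4 vertices.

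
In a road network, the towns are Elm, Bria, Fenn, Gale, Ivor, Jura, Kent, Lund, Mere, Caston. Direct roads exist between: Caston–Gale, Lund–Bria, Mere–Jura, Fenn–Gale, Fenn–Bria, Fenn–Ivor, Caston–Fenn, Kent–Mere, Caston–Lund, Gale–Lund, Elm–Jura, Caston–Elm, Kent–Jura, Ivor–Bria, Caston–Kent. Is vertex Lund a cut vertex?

No

Deleting Lund leaves 1 component (was 1) (its neighbors Bria, Gale, Caston remain connected to each other), so Lund is not a cut vertex.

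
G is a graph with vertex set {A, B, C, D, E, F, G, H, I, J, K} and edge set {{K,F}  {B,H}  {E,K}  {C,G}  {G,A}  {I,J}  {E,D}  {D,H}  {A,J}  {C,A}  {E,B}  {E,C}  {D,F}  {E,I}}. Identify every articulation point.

E

Removing E increases the component count from 1 to 2, so E is a cut vertex.
By contrast removing K leaves 1 component; it is not a cut vertex. No other vertex is a cut vertex either.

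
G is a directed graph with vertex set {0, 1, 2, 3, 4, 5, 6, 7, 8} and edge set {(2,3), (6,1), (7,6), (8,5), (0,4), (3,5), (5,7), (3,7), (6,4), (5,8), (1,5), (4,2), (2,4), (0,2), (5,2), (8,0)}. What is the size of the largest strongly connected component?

9

{0, 1, 2, 3, 4, 5, 6, 7, 8} are all mutually reachable — one SCC of size 9.
The largest has 9 vertices.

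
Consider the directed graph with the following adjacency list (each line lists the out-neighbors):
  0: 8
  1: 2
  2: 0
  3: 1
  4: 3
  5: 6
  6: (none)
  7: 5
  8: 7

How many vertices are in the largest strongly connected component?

{5} is an SCC by itself.
{8} is an SCC by itself.
{4} is an SCC by itself.
{1} is an SCC by itself.
{3} is an SCC by itself.
(and 4 more singleton SCCs)
The largest has 1 vertex.

1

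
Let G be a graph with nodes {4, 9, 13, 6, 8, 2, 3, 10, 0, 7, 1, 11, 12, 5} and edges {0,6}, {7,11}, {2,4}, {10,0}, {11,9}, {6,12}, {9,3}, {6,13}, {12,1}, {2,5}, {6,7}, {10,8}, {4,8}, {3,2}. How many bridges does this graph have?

The edges on the cycle 10-0-6-7-11-9-3-2-4-8-10 are not bridges since each lies on that cycle.
But removing 5-2 disconnects 5 from 2; removing 12-1 disconnects 12 from 1; removing 6-13 disconnects 6 from 13; removing 6-12 disconnects 6 from 12 — these are bridges.
That makes 4 bridges.

4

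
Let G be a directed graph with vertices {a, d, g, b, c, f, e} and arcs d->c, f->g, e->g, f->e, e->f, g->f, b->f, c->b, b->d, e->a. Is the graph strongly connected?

No

There is no directed path from e to b, so the graph is not strongly connected.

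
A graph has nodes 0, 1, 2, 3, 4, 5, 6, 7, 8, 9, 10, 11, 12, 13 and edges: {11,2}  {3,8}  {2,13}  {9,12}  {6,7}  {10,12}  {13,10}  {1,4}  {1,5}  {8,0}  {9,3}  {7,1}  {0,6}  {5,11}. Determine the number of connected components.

1

Starting from 0 we can reach 0, 1, 2, 3, 4, 5, 6, 7, 8, 9, 10, 11, 12, 13. That is one component of size 14.
Total: 1 component.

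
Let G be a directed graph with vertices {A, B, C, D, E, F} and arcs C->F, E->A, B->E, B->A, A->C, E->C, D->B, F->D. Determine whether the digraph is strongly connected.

Yes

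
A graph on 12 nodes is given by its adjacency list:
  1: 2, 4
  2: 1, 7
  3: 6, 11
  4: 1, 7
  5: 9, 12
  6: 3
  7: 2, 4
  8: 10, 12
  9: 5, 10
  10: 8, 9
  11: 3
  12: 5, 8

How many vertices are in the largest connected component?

Starting from 3 we can reach 3, 6, 11. That is one component of size 3.
Starting from 1 we can reach 1, 2, 4, 7. That is one component of size 4.
Starting from 5 we can reach 5, 8, 9, 10, 12. That is one component of size 5.
The largest has 5 vertices.

5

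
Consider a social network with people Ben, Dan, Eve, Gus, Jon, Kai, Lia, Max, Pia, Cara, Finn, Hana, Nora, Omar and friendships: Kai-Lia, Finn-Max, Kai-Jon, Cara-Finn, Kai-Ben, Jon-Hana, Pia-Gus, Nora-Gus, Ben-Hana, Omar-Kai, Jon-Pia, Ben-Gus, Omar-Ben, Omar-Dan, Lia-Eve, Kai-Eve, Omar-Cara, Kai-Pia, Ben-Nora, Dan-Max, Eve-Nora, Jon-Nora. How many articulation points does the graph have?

Removing Omar increases the component count from 1 to 2, so Omar is a cut vertex.
By contrast removing Pia leaves 1 component; it is not a cut vertex. No other vertex is a cut vertex either.

1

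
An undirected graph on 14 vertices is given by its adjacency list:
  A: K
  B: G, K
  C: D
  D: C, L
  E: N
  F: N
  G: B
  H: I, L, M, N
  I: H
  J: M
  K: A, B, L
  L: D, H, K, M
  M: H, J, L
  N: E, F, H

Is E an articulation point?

No

Deleting E leaves 1 component (was 1), so E is not a cut vertex.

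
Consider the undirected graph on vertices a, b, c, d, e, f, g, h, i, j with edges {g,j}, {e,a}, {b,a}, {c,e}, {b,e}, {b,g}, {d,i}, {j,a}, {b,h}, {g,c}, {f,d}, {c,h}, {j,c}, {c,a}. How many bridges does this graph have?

2

The edges on the cycle g-j-c-g are not bridges since each lies on that cycle.
But removing d-i disconnects d from i; removing d-f disconnects d from f — these are bridges.
That makes 2 bridges.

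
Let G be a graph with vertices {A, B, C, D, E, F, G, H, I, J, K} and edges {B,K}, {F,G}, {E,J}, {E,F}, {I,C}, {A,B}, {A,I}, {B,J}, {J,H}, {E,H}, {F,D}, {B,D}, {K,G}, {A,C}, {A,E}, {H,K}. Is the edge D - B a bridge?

No

After removing D - B, the path D-F-E-A-B still connects them, so the edge is not a bridge.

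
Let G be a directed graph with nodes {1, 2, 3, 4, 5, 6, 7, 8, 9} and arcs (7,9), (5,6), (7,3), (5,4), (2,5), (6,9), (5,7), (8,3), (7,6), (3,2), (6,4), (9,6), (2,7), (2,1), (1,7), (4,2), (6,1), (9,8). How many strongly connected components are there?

1

{1, 2, 3, 4, 5, 6, 7, 8, 9} are all mutually reachable — one SCC of size 9.
That gives 1 strongly connected component.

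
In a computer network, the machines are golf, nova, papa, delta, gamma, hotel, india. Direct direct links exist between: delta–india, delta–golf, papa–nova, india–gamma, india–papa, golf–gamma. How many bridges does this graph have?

2

The edges on the cycle delta-india-gamma-golf-delta are not bridges since each lies on that cycle.
But removing nova–papa disconnects nova from papa; removing india–papa disconnects india from papa — these are bridges.
That makes 2 bridges.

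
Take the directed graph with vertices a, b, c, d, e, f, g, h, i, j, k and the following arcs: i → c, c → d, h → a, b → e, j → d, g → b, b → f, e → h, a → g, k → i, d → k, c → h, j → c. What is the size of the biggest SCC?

{a, b, e, g, h} are all mutually reachable — one SCC of size 5.
{c, d, i, k} are all mutually reachable — one SCC of size 4.
{j} is an SCC by itself.
{f} is an SCC by itself.
The largest has 5 vertices.

5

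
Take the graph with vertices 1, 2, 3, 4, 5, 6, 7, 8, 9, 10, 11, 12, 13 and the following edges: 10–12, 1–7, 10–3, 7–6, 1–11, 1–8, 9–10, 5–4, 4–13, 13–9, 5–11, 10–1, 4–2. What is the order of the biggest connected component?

13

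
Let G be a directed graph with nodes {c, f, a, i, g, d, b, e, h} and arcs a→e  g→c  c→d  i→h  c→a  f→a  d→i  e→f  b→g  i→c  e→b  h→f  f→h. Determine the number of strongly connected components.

1

{a, b, c, d, e, f, g, h, i} are all mutually reachable — one SCC of size 9.
That gives 1 strongly connected component.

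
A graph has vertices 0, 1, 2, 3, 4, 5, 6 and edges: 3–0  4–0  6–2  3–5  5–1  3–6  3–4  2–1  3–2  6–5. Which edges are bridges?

none

The edges on the cycle 3-4-0-3 are not bridges since each lies on that cycle.
Every edge lies on some cycle, so there are no bridges.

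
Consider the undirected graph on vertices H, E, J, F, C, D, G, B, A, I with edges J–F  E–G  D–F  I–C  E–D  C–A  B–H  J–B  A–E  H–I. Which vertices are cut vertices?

E

Removing E increases the component count from 1 to 2, so E is a cut vertex.
By contrast removing I leaves 1 component; it is not a cut vertex. No other vertex is a cut vertex either.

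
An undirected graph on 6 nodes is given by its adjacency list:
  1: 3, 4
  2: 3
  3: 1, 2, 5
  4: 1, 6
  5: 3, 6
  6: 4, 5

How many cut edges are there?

1

The edges on the cycle 3-1-4-6-5-3 are not bridges since each lies on that cycle.
But removing 3-2 disconnects 3 from 2 — this is a bridge.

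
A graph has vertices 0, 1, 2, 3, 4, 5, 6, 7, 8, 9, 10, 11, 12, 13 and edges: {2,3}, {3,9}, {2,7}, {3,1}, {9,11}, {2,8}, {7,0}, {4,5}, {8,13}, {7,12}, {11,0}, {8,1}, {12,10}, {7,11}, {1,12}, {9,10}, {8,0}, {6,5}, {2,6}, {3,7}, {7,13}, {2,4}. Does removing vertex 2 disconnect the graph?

Yes

Deleting 2 raises the number of components from 1 to 2, so 2 is a cut vertex.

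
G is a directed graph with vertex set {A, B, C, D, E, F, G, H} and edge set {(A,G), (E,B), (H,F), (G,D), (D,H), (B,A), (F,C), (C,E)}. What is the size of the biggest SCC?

{A, B, C, D, E, F, G, H} are all mutually reachable — one SCC of size 8.
The largest has 8 vertices.

8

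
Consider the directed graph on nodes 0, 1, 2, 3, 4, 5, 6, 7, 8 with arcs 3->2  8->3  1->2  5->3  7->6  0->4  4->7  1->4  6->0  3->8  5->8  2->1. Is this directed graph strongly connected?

There is no directed path from 7 to 5, so the graph is not strongly connected.

No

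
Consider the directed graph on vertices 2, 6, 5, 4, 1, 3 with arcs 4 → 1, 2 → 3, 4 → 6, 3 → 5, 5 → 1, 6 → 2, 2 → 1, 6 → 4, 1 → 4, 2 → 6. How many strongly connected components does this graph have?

1

{1, 2, 3, 4, 5, 6} are all mutually reachable — one SCC of size 6.
That gives 1 strongly connected component.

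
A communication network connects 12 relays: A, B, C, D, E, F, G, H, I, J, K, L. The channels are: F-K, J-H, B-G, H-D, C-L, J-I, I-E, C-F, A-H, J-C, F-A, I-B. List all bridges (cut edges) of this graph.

The edges on the cycle J-C-F-A-H-J are not bridges since each lies on that cycle.
But removing C-L disconnects C from L; removing J-I disconnects J from I; removing I-B disconnects I from B; removing G-B disconnects G from B — these are bridges.
In total 7 edges are bridges.

B-G, B-I, C-L, D-H, E-I, F-K, I-J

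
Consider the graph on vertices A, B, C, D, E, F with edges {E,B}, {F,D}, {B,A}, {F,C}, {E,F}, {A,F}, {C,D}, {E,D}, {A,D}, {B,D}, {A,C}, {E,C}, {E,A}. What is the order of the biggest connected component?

6

Starting from A we can reach A, B, C, D, E, F. That is one component of size 6.
The largest has 6 vertices.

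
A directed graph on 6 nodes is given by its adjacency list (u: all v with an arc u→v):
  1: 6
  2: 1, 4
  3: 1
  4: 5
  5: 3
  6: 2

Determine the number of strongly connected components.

1

{1, 2, 3, 4, 5, 6} are all mutually reachable — one SCC of size 6.
That gives 1 strongly connected component.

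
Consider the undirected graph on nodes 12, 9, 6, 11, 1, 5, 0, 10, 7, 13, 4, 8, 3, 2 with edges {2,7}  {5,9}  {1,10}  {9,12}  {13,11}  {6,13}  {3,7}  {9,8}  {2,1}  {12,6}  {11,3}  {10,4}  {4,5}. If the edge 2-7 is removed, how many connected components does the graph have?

2 and 7 are still connected via 2-1-10-4-5-9-12-6-13-11-3-7, so the component count stays at 2.

2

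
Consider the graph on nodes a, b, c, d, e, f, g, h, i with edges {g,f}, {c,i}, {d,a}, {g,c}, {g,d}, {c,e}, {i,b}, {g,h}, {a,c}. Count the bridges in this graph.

The edges on the cycle g-d-a-c-g are not bridges since each lies on that cycle.
But removing g - h disconnects g from h; removing c - e disconnects c from e; removing g - f disconnects g from f; removing c - i disconnects c from i — these are bridges.
In total 5 edges are bridges.

5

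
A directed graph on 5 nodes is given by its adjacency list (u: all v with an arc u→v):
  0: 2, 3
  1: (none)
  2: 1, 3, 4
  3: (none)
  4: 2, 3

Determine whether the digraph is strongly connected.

No

There is no directed path from 1 to 4, so the graph is not strongly connected.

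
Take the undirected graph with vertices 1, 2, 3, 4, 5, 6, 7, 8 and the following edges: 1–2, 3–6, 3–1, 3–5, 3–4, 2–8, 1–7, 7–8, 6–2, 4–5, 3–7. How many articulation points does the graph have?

1

Removing 3 increases the component count from 1 to 2, so 3 is a cut vertex.
By contrast removing 8 leaves 1 component; it is not a cut vertex. No other vertex is a cut vertex either.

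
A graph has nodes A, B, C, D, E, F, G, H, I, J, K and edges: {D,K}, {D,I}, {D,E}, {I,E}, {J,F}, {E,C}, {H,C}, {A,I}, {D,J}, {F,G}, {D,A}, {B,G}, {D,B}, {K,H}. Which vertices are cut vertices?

Removing D increases the component count from 1 to 2, so D is a cut vertex.
By contrast removing J leaves 1 component; it is not a cut vertex. No other vertex is a cut vertex either.

D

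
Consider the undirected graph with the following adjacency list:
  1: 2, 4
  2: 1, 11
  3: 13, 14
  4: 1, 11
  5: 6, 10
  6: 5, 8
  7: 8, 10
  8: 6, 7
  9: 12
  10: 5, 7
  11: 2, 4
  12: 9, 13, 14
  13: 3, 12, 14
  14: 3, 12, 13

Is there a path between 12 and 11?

No

The component containing 12 is {3, 9, 12, 13, 14}, and 11 is not in it.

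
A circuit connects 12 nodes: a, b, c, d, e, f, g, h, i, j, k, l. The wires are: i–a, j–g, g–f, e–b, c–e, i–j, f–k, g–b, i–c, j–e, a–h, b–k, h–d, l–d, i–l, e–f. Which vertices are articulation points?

i

Removing i increases the component count from 1 to 2, so i is a cut vertex.
By contrast removing h leaves 1 component; it is not a cut vertex. No other vertex is a cut vertex either.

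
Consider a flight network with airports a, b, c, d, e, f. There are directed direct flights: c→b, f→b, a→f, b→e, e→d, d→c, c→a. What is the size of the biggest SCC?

{a, b, c, d, e, f} are all mutually reachable — one SCC of size 6.
The largest has 6 vertices.

6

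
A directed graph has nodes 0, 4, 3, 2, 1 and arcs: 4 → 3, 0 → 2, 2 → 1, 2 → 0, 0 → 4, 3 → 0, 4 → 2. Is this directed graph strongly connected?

There is no directed path from 1 to 2, so the graph is not strongly connected.

No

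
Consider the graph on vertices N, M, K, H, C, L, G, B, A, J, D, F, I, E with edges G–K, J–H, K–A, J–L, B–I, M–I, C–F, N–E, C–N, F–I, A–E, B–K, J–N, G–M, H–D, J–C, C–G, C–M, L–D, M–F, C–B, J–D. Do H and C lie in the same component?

Yes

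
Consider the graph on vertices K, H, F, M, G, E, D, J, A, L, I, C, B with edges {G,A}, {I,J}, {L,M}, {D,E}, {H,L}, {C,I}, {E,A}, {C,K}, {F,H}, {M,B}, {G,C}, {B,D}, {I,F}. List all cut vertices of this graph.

C, I

Removing C increases the component count from 1 to 2, so C is a cut vertex.
Removing I increases the component count from 1 to 2, so I is a cut vertex.
By contrast removing K leaves 1 component; it is not a cut vertex. No other vertex is a cut vertex either.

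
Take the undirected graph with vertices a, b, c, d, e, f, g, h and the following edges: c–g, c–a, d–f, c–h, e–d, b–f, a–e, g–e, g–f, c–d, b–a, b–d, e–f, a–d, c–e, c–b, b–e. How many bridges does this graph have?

The edges on the cycle c-b-f-g-c are not bridges since each lies on that cycle.
But removing h–c disconnects h from c — this is a bridge.

1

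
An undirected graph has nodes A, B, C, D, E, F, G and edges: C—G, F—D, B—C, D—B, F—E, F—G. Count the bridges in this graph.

1

The edges on the cycle F-D-B-C-G-F are not bridges since each lies on that cycle.
But removing F—E disconnects F from E — this is a bridge.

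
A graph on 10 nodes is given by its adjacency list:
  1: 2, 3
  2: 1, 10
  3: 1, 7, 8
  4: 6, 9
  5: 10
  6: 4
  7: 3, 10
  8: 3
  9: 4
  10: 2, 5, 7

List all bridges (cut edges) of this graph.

10-5, 3-8, 4-6, 4-9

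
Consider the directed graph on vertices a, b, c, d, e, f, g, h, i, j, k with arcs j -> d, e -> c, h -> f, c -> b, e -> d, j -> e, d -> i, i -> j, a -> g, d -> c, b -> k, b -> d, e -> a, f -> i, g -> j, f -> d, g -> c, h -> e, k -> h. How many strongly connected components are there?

1

{a, b, c, d, e, f, g, h, i, j, k} are all mutually reachable — one SCC of size 11.
That gives 1 strongly connected component.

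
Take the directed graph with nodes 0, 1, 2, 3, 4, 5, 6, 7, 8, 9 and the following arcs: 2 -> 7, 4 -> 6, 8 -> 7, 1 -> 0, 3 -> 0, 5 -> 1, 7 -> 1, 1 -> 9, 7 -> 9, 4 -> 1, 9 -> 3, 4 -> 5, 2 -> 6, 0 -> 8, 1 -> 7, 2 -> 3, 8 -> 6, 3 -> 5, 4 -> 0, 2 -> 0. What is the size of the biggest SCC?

{0, 1, 3, 5, 7, 8, 9} are all mutually reachable — one SCC of size 7.
{6} is an SCC by itself.
{4} is an SCC by itself.
{2} is an SCC by itself.
The largest has 7 vertices.

7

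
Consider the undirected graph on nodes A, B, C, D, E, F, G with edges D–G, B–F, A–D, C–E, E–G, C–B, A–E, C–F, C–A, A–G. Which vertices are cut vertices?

C

Removing C increases the component count from 1 to 2, so C is a cut vertex.
By contrast removing A leaves 1 component; it is not a cut vertex. No other vertex is a cut vertex either.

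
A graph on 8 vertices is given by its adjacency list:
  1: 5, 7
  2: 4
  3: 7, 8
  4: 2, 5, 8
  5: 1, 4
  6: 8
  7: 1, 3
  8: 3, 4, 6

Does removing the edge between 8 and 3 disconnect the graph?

After removing 8-3, the path 8-4-5-1-7-3 still connects them, so the edge is not a bridge.

No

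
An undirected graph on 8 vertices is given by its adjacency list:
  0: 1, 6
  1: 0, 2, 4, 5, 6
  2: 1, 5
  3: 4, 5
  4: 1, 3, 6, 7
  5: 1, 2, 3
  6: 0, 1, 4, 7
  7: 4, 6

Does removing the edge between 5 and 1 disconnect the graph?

No

After removing 5-1, the path 5-2-1 still connects them, so the edge is not a bridge.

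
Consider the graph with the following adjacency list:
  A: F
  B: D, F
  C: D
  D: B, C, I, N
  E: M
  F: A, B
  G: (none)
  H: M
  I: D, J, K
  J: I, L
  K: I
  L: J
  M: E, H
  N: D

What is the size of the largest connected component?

G is isolated — a component by itself.
Starting from E we can reach E, H, M. That is one component of size 3.
Starting from A we can reach A, B, C, D, F, I, J, K, L, N. That is one component of size 10.
The largest has 10 vertices.

10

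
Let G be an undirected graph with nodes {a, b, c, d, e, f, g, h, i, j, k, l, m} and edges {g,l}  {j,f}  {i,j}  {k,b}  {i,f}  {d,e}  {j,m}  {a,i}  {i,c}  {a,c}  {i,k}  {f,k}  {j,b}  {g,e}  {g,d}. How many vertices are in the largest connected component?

h is isolated — a component by itself.
Starting from d we can reach d, e, g, l. That is one component of size 4.
Starting from a we can reach a, b, c, f, i, j, k, m. That is one component of size 8.
The largest has 8 vertices.

8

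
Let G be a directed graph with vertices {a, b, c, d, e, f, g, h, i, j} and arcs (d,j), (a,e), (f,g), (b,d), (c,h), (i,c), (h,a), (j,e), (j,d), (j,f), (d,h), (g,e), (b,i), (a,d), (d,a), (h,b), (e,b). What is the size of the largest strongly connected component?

10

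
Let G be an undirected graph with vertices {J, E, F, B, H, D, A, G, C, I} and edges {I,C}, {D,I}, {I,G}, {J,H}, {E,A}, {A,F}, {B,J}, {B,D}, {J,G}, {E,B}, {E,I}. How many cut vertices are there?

4

Removing A increases the component count from 1 to 2, so A is a cut vertex.
Removing E increases the component count from 1 to 2, so E is a cut vertex.
Removing I increases the component count from 1 to 2, so I is a cut vertex.
Likewise J is a cut vertex.
By contrast removing F leaves 1 component; it is not a cut vertex. No other vertex is a cut vertex either.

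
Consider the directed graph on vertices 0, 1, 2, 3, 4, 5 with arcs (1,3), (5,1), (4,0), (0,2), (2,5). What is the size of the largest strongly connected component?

{4} is an SCC by itself.
{2} is an SCC by itself.
{1} is an SCC by itself.
{5} is an SCC by itself.
{3} is an SCC by itself.
(and 1 more singleton SCC)
The largest has 1 vertex.

1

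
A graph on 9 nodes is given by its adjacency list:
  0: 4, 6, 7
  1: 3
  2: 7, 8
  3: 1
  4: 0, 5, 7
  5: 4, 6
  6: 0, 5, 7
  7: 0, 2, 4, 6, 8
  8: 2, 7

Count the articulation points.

1

Removing 7 increases the component count from 2 to 3, so 7 is a cut vertex.
By contrast removing 1 leaves 2 components; it is not a cut vertex. No other vertex is a cut vertex either.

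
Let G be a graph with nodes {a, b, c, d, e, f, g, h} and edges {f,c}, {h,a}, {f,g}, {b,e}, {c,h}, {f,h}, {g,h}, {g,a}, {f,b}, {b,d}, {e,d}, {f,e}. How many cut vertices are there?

1

Removing f increases the component count from 1 to 2, so f is a cut vertex.
By contrast removing a leaves 1 component; it is not a cut vertex. No other vertex is a cut vertex either.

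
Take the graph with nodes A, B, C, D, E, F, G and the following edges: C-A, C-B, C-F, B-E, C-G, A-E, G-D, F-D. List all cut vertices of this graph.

Removing C increases the component count from 1 to 2, so C is a cut vertex.
By contrast removing A leaves 1 component; it is not a cut vertex. No other vertex is a cut vertex either.

C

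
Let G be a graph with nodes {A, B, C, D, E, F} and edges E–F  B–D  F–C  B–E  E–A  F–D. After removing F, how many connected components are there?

With F gone, the remaining components are: {C}; {A, B, D, E}.
That is 2 components.

2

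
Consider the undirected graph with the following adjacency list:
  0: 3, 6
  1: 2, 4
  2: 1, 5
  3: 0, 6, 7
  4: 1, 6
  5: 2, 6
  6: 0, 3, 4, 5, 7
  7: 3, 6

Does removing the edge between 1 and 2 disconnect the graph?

After removing 1-2, the path 1-4-6-5-2 still connects them, so the edge is not a bridge.

No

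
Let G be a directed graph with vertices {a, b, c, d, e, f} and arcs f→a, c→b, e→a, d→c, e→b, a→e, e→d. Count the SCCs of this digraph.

{a, e} are all mutually reachable — one SCC of size 2.
{f} is an SCC by itself.
{c} is an SCC by itself.
{b} is an SCC by itself.
{d} is an SCC by itself.
That gives 5 strongly connected components.

5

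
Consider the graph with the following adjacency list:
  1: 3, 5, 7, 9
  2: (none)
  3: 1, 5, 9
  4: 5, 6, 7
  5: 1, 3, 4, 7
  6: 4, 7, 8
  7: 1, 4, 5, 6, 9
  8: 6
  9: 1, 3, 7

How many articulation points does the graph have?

Removing 6 increases the component count from 2 to 3, so 6 is a cut vertex.
By contrast removing 4 leaves 2 components; it is not a cut vertex. No other vertex is a cut vertex either.

1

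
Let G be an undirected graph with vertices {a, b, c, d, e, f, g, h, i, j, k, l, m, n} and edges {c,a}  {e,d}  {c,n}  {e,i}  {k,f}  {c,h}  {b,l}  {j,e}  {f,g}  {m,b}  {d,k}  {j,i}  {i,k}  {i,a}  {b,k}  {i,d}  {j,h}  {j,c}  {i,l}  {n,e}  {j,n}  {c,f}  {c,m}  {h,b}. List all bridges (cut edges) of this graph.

The edges on the cycle j-c-m-b-l-i-j are not bridges since each lies on that cycle.
But removing f-g disconnects f from g — this is a bridge.

f-g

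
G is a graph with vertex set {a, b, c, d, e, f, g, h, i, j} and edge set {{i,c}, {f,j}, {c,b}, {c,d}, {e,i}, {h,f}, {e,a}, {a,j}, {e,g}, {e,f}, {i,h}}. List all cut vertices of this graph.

Removing c increases the component count from 1 to 3, so c is a cut vertex.
Removing e increases the component count from 1 to 2, so e is a cut vertex.
Removing i increases the component count from 1 to 2, so i is a cut vertex.
By contrast removing b leaves 1 component; it is not a cut vertex. No other vertex is a cut vertex either.

c, e, i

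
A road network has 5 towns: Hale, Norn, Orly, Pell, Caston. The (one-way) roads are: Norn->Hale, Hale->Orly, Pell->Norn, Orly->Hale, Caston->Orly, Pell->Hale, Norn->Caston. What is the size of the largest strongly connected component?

2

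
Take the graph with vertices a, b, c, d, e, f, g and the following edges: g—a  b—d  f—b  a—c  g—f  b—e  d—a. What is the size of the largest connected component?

Starting from a we can reach a, b, c, d, e, f, g. That is one component of size 7.
The largest has 7 vertices.

7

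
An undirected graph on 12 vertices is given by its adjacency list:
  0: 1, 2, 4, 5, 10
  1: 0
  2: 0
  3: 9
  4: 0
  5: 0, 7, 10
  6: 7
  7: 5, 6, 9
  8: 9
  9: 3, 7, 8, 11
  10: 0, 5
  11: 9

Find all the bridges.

0-1, 0-2, 0-4, 11-9, 3-9, 5-7, 6-7, 7-9, 8-9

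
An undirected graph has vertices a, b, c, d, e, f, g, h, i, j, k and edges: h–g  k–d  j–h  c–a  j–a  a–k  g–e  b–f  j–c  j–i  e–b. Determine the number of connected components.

Starting from a we can reach a, b, c, d, e, f, g, h, i, j, k. That is one component of size 11.
Total: 1 component.

1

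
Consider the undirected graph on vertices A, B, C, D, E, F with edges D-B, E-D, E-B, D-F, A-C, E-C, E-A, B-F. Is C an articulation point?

No

Deleting C leaves 1 component (was 1) (its neighbors A, E remain connected to each other), so C is not a cut vertex.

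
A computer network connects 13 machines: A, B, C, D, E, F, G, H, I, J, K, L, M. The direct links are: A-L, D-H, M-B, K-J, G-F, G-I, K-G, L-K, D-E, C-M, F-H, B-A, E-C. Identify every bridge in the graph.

G-I, J-K

The edges on the cycle D-E-C-M-B-A-L-K-G-F-H-D are not bridges since each lies on that cycle.
But removing J-K disconnects J from K; removing G-I disconnects G from I — these are bridges.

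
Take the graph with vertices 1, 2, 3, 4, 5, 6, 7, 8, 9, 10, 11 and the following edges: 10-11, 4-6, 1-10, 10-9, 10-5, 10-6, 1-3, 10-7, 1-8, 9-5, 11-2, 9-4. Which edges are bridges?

1-10, 1-3, 1-8, 10-11, 10-7, 11-2

The edges on the cycle 10-9-4-6-10 are not bridges since each lies on that cycle.
But removing 10-11 disconnects 10 from 11; removing 10-7 disconnects 10 from 7; removing 1-3 disconnects 1 from 3; removing 2-11 disconnects 2 from 11 — these are bridges.
In total 6 edges are bridges.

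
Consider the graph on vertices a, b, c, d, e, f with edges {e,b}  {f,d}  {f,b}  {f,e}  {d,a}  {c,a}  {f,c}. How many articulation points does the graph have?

1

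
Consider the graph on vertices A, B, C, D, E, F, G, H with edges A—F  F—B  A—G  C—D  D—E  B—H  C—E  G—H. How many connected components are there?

Starting from C we can reach C, D, E. That is one component of size 3.
Starting from A we can reach A, B, F, G, H. That is one component of size 5.
Total: 2 components.

2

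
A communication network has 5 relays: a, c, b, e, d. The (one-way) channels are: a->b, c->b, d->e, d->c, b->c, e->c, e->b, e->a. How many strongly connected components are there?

4

{b, c} are all mutually reachable — one SCC of size 2.
{e} is an SCC by itself.
{a} is an SCC by itself.
{d} is an SCC by itself.
That gives 4 strongly connected components.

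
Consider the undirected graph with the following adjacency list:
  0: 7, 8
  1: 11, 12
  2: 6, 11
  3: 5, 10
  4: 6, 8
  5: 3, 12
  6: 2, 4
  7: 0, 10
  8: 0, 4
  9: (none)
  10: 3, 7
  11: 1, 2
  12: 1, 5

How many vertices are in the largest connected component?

12

9 is isolated — a component by itself.
Starting from 0 we can reach 0, 1, 2, 3, 4, 5, 6, 7, 8, 10, 11, 12. That is one component of size 12.
The largest has 12 vertices.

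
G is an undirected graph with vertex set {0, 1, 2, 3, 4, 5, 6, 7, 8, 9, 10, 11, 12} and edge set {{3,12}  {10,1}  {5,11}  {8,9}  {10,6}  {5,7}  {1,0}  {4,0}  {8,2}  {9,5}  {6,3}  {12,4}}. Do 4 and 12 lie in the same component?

Yes

From 4 we can reach 0, 1, 3, 4, 6, 10, 12, which includes 12.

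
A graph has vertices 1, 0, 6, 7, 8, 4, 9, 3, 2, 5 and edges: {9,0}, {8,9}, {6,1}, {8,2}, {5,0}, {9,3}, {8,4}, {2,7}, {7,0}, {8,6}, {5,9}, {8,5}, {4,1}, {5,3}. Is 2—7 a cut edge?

After removing 2—7, the path 2-8-5-0-7 still connects them, so the edge is not a bridge.

No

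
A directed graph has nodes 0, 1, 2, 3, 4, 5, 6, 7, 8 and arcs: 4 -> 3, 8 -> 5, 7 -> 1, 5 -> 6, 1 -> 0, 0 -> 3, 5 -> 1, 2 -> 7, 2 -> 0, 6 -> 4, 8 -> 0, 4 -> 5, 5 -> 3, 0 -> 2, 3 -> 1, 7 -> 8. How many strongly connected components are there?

{0, 1, 2, 3, 4, 5, 6, 7, 8} are all mutually reachable — one SCC of size 9.
That gives 1 strongly connected component.

1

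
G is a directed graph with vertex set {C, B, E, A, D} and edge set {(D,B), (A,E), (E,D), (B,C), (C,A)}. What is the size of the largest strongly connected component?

5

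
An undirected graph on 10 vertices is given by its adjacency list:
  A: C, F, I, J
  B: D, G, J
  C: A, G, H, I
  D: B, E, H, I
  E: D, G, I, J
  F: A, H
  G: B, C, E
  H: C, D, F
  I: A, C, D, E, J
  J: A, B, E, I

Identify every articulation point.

Removing F, for instance, still leaves 1 component. No single vertex removal increases the component count — the graph has no articulation points.

none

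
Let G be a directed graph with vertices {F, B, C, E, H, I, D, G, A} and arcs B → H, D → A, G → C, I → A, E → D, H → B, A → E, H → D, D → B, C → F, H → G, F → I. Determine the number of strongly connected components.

1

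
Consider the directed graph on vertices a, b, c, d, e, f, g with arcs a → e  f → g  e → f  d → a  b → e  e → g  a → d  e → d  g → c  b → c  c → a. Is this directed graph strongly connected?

No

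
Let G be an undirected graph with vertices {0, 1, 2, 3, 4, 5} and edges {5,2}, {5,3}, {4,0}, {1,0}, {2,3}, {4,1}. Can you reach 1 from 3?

The component containing 3 is {2, 3, 5}, and 1 is not in it.

No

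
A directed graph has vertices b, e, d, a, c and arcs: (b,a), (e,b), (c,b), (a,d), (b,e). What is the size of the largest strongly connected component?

2

{b, e} are all mutually reachable — one SCC of size 2.
{a} is an SCC by itself.
{c} is an SCC by itself.
{d} is an SCC by itself.
The largest has 2 vertices.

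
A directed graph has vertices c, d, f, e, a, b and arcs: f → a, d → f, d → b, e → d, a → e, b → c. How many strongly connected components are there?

3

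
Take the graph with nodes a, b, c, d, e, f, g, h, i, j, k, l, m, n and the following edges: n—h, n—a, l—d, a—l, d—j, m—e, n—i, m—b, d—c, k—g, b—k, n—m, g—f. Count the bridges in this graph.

removing d—l disconnects d from l; removing m—e disconnects m from e; removing k—g disconnects k from g; removing f—g disconnects f from g — these are bridges.
In total 13 edges are bridges.

13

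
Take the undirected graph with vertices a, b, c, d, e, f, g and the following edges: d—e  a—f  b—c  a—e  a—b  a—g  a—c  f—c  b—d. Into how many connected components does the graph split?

Starting from a we can reach a, b, c, d, e, f, g. That is one component of size 7.
Total: 1 component.

1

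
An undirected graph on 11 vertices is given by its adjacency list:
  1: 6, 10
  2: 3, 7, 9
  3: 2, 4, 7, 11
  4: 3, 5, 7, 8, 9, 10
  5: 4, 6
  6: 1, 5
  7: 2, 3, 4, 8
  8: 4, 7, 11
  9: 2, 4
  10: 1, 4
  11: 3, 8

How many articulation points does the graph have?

1

Removing 4 increases the component count from 1 to 2, so 4 is a cut vertex.
By contrast removing 2 leaves 1 component; it is not a cut vertex. No other vertex is a cut vertex either.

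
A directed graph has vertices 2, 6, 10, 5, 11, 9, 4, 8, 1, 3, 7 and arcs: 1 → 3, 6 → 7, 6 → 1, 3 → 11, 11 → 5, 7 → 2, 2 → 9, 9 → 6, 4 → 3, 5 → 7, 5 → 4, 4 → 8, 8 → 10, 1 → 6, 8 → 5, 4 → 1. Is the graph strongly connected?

No

There is no directed path from 10 to 11, so the graph is not strongly connected.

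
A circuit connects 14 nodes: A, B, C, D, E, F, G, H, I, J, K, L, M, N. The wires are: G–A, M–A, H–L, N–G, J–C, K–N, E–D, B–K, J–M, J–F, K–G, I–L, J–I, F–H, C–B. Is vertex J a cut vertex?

Deleting J raises the number of components from 2 to 3, so J is a cut vertex.

Yes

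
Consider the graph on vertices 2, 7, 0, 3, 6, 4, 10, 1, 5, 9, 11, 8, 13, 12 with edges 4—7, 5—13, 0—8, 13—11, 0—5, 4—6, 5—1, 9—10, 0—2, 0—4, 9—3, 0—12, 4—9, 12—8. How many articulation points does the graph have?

Removing 0 increases the component count from 1 to 4, so 0 is a cut vertex.
Removing 4 increases the component count from 1 to 4, so 4 is a cut vertex.
Removing 5 increases the component count from 1 to 3, so 5 is a cut vertex.
Likewise 9, 13 are cut vertices.
By contrast removing 2 leaves 1 component; it is not a cut vertex. No other vertex is a cut vertex either.

5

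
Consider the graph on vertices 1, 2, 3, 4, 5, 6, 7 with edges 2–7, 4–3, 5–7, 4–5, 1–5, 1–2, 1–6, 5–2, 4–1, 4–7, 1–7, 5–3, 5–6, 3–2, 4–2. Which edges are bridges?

none

The edges on the cycle 1-5-6-1 are not bridges since each lies on that cycle.
Every edge lies on some cycle, so there are no bridges.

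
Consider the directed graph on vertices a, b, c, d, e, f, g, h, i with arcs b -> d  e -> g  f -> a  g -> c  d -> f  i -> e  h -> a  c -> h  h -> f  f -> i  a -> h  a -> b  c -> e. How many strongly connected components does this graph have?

1

{a, b, c, d, e, f, g, h, i} are all mutually reachable — one SCC of size 9.
That gives 1 strongly connected component.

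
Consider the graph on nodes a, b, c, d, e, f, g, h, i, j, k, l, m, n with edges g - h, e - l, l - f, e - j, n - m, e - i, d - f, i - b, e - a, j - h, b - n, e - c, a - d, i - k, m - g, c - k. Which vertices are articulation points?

Removing e increases the component count from 1 to 2, so e is a cut vertex.
By contrast removing j leaves 1 component; it is not a cut vertex. No other vertex is a cut vertex either.

e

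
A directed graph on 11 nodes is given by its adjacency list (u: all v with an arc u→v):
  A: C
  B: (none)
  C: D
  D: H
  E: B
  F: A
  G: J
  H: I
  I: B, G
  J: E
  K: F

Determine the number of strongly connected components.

{C} is an SCC by itself.
{D} is an SCC by itself.
{K} is an SCC by itself.
{B} is an SCC by itself.
{A} is an SCC by itself.
(and 6 more singleton SCCs)
That gives 11 strongly connected components.

11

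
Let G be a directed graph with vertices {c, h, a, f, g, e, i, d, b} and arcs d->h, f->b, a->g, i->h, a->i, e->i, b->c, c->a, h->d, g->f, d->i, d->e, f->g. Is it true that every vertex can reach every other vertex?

No

There is no directed path from d to f, so the graph is not strongly connected.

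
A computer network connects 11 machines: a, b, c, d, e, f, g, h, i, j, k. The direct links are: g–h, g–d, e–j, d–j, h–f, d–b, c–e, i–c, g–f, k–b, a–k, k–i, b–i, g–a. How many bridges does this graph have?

0

The edges on the cycle g-h-f-g are not bridges since each lies on that cycle.
Every edge lies on some cycle, so there are no bridges.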